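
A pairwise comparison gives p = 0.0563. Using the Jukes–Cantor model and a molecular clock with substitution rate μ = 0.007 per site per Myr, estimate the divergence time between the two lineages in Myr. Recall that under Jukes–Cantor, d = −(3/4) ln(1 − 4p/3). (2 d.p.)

d = −(3/4) ln(1 − 4p/3) = −0.75 ln(1 − 0.075067) = −0.75 ln(0.924933)
  = −0.75 × (-0.078034) = 0.058526 substitutions/site.
Under a molecular clock d = 2μt, so t = d/(2μ) = 0.058526 / (2 × 0.007) = 4.18 Myr.

4.18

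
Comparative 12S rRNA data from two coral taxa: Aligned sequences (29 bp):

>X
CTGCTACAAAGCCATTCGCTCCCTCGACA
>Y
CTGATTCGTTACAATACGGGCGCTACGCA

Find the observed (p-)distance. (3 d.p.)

0.483

The sequences differ at 14 of 29 positions.
p = 14/29 = 0.482758… ≈ 0.483 (to 3 d.p.).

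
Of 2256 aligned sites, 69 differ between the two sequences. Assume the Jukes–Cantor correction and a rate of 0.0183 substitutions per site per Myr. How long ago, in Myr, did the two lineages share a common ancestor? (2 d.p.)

p = 69/2256 ≈ 0.030585.
d = −(3/4) ln(1 − 4p/3) = −0.75 ln(1 − 0.04078) = −0.75 ln(0.95922)
  = −0.75 × (-0.041635) = 0.031226 substitutions/site.
Under a molecular clock d = 2μt, so t = d/(2μ) = 0.031226 / (2 × 0.0183) = 0.85 Myr.

0.85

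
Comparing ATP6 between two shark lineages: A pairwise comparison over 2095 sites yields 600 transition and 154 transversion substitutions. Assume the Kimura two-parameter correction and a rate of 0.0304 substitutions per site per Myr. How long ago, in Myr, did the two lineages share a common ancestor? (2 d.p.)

P = 600/2095 ≈ 0.286396 and Q = 154/2095 ≈ 0.073508.
Under the Kimura two-parameter model, d = −½ ln(1 − 2P − Q) − ¼ ln(1 − 2Q).
1 − 2P − Q = 0.3537, giving −½ ln(0.3537) = 0.519653.
1 − 2Q = 0.852984, giving −¼ ln(0.852984) = 0.039754.
d = 0.519653 + 0.039754 = 0.559407.
Under a molecular clock d = 2μt, so t = d/(2μ) = 0.559407 / (2 × 0.0304) = 9.20 Myr.

9.20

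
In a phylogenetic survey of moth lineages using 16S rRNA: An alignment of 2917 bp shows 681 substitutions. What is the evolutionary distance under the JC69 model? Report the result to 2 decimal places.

p = 681/2917 ≈ 0.233459.
d = −(3/4) ln(1 − 4p/3) = −0.75 ln(1 − 0.311279) = −0.75 ln(0.688721)
  = −0.75 × (-0.372919) = 0.279689 substitutions/site.

0.28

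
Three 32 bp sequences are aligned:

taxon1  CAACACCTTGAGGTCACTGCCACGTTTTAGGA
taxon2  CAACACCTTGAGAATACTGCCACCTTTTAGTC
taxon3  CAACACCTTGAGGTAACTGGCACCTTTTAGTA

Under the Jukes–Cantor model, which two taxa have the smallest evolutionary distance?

taxon1–taxon2: 6/32 differ, p = 0.188, d = 0.216.
taxon1–taxon3: 4/32 differ, p = 0.125, d = 0.137.
taxon2–taxon3: 5/32 differ, p = 0.156, d = 0.175.
The smallest distance is between taxon1 and taxon3.

taxon1 and taxon3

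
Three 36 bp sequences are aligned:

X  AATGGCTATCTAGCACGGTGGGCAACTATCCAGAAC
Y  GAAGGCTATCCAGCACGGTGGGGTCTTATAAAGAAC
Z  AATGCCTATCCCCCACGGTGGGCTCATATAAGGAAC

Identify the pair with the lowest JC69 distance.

X–Y: 9/36 differ, p = 0.250, d = 0.304.
X–Z: 10/36 differ, p = 0.278, d = 0.347.
Y–Z: 8/36 differ, p = 0.222, d = 0.264.
The smallest distance is between Y and Z.

Y and Z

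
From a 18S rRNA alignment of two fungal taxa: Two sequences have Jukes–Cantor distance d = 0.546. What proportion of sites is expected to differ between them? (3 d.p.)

p = (3/4)(1 − e^(−4d/3)) = 0.75 × (1 − e^(-0.728)) = 0.75 × (1 − 0.482874) = 0.387845.

0.388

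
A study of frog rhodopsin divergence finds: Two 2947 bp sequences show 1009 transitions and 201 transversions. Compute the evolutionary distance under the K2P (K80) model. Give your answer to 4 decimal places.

0.7358

P = 1009/2947 ≈ 0.342382 and Q = 201/2947 ≈ 0.068205.
Under the Kimura two-parameter model, d = −½ ln(1 − 2P − Q) − ¼ ln(1 − 2Q).
1 − 2P − Q = 0.247031, giving −½ ln(0.247031) = 0.699121.
1 − 2Q = 0.86359, giving −¼ ln(0.86359) = 0.036664.
d = 0.699121 + 0.036664 = 0.735785.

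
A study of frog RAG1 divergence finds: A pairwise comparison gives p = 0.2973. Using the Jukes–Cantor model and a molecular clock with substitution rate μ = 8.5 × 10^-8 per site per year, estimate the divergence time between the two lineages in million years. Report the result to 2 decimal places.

2.23

d = −(3/4) ln(1 − 4p/3) = −0.75 ln(1 − 0.3964) = −0.75 ln(0.6036)
  = −0.75 × (-0.504844) = 0.378633 substitutions/site.
Under a molecular clock d = 2μt, so t = d/(2μ) = 0.378633 / (2 × 8.5 × 10^-8) = 2.23 million years.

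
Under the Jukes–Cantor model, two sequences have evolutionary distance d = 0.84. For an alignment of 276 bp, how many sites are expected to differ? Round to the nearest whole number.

139

Invert JC69: p = (3/4)(1 − e^(−4d/3)) = 0.75 × (1 − e^(-1.12)) = 0.75 × (1 − 0.326280) = 0.505290.
Expected differing sites = pL ≈ 0.505290 × 276 = 139.46004 ≈ 139.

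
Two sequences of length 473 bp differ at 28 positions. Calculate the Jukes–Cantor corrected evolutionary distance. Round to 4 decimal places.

0.0617

p = 28/473 ≈ 0.059197.
d = −(3/4) ln(1 − 4p/3) = −0.75 ln(1 − 0.078929) = −0.75 ln(0.921071)
  = −0.75 × (-0.082218) = 0.061664 substitutions/site.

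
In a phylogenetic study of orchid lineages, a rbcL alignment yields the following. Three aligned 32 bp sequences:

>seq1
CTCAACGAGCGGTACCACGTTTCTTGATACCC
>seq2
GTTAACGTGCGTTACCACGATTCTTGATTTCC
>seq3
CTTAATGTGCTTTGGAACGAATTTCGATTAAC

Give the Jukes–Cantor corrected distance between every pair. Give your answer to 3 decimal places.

seq1–seq2: 7/32 sites differ → p = 0.21875, d = −0.75 ln(1 − 0.291667) = 0.258631 ≈ 0.259.
seq1–seq3: 15/32 sites differ → p = 0.46875, d = −0.75 ln(1 − 0.625) = 0.735622 ≈ 0.736.
seq2–seq3: 11/32 sites differ → p = 0.34375, d = −0.75 ln(1 − 0.458333) = 0.459828 ≈ 0.460.

d(seq1,seq2) = 0.259, d(seq1,seq3) = 0.736, d(seq2,seq3) = 0.460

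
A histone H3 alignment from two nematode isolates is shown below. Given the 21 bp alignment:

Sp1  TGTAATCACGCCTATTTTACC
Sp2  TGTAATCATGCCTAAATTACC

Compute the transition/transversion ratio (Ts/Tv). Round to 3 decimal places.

0.500

Transitions are A↔G and C↔T; transversions are all other mismatches.
Transitions: 1. Transversions: 2.
R = 1/2 = 0.500.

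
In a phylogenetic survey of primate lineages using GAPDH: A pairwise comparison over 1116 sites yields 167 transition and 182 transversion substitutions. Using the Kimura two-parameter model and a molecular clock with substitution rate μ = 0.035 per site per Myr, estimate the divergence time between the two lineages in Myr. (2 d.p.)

P = 167/1116 ≈ 0.149642 and Q = 182/1116 ≈ 0.163082.
Under the Kimura two-parameter model, d = −½ ln(1 − 2P − Q) − ¼ ln(1 − 2Q).
1 − 2P − Q = 0.537634, giving −½ ln(0.537634) = 0.310289.
1 − 2Q = 0.673836, giving −¼ ln(0.673836) = 0.098692.
d = 0.310289 + 0.098692 = 0.408981.
Under a molecular clock d = 2μt, so t = d/(2μ) = 0.408981 / (2 × 0.035) = 5.84 Myr.

5.84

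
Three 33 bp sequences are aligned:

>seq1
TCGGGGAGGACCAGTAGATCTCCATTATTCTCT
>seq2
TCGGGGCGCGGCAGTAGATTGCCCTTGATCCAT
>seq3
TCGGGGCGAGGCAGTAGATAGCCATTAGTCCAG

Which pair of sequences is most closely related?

seq1–seq2: 11/33 differ, p = 0.333, d = 0.441.
seq1–seq3: 10/33 differ, p = 0.303, d = 0.388.
seq2–seq3: 6/33 differ, p = 0.182, d = 0.208.
The smallest distance is between seq2 and seq3.

seq2 and seq3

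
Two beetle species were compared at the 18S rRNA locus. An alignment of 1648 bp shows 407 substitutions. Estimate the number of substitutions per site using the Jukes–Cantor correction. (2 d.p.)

0.30

p = 407/1648 ≈ 0.246966.
d = −(3/4) ln(1 − 4p/3) = −0.75 ln(1 − 0.329288) = −0.75 ln(0.670712)
  = −0.75 × (-0.399415) = 0.299561 substitutions/site.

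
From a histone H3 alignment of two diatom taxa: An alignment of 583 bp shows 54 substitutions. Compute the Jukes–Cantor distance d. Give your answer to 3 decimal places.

p = 54/583 ≈ 0.092624.
d = −(3/4) ln(1 − 4p/3) = −0.75 ln(1 − 0.123499) = −0.75 ln(0.876501)
  = −0.75 × (-0.131817) = 0.098863 substitutions/site.

0.099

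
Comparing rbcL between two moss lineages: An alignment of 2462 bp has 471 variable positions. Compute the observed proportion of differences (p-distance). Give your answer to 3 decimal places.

0.191

p = 471/2462 = 0.191307… ≈ 0.191 (to 3 d.p.).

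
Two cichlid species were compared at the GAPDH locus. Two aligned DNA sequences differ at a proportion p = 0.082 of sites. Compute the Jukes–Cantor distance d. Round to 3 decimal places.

d = −(3/4) ln(1 − 4p/3) = −0.75 ln(1 − 0.109333) = −0.75 ln(0.890667)
  = −0.75 × (-0.115785) = 0.086839 substitutions/site.

0.087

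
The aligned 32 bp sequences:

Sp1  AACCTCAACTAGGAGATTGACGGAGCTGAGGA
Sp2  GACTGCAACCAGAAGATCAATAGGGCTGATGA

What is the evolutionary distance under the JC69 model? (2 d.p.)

0.46

The sequences differ at 11 of 32 sites, so p = 11/32 = 0.34375.
d = −(3/4) ln(1 − 4p/3) = −0.75 ln(1 − 0.458333) = −0.75 ln(0.541667)
  = −0.75 × (-0.613104) = 0.459828 substitutions/site.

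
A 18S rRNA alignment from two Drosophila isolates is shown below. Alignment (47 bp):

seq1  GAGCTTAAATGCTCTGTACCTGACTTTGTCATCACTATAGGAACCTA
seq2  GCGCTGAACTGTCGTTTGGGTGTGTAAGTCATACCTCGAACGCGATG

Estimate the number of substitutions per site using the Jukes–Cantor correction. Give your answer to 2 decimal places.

The sequences differ at 25 of 47 sites, so p = 25/47 ≈ 0.531915.
d = −(3/4) ln(1 − 4p/3) = −0.75 ln(1 − 0.70922) = −0.75 ln(0.29078)
  = −0.75 × (-1.235188) = 0.926391 substitutions/site.

0.93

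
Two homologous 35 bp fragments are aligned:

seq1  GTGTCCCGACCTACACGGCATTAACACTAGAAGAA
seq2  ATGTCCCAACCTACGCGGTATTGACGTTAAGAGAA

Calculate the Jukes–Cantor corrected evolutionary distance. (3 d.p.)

The sequences differ at 9 of 35 sites (1, 8, 15, 19, 23, 26, 27, 30, 31), so p = 9/35 ≈ 0.257143.
d = −(3/4) ln(1 − 4p/3) = −0.75 ln(1 − 0.342857) = −0.75 ln(0.657143)
  = −0.75 × (-0.419854) = 0.314891 substitutions/site.

0.315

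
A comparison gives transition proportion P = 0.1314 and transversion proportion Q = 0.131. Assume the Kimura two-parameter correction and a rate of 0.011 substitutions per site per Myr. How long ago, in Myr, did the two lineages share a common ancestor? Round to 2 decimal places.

Under the Kimura two-parameter model, d = −½ ln(1 − 2P − Q) − ¼ ln(1 − 2Q).
1 − 2P − Q = 0.6062, giving −½ ln(0.6062) = 0.250273.
1 − 2Q = 0.738, giving −¼ ln(0.738) = 0.075953.
d = 0.250273 + 0.075953 = 0.326226.
Under a molecular clock d = 2μt, so t = d/(2μ) = 0.326226 / (2 × 0.011) = 14.83 Myr.

14.83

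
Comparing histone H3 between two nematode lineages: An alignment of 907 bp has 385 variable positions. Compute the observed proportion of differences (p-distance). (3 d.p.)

p = 385/907 = 0.424476… ≈ 0.424 (to 3 d.p.).

0.424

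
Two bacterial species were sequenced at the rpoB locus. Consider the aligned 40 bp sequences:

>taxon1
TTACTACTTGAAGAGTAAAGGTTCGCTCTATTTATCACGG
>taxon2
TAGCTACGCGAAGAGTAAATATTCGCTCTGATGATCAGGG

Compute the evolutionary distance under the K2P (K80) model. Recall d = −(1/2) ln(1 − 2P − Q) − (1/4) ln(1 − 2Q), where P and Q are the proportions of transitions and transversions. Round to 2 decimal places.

0.30

Of 40 sites, 4 differences are transitions and 6 are transversions, so P = 4/40 = 0.1 and Q = 6/40 = 0.15.
Under the Kimura two-parameter model, d = −½ ln(1 − 2P − Q) − ¼ ln(1 − 2Q).
1 − 2P − Q = 0.65, giving −½ ln(0.65) = 0.215391.
1 − 2Q = 0.7, giving −¼ ln(0.7) = 0.089169.
d = 0.215391 + 0.089169 = 0.304560.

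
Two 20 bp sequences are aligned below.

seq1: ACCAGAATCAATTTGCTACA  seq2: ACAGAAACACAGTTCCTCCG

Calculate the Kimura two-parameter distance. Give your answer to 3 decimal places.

0.831

Of 20 sites, 4 differences are transitions and 6 are transversions, so P = 4/20 = 0.2 and Q = 6/20 = 0.3.
Under the Kimura two-parameter model, d = −½ ln(1 − 2P − Q) − ¼ ln(1 − 2Q).
1 − 2P − Q = 0.3, giving −½ ln(0.3) = 0.601986.
1 − 2Q = 0.4, giving −¼ ln(0.4) = 0.229073.
d = 0.601986 + 0.229073 = 0.831059.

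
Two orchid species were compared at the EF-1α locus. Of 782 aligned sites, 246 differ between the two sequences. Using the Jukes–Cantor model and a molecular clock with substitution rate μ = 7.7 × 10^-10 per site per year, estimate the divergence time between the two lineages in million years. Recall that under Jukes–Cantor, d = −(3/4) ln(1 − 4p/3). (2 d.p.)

264.82

p = 246/782 ≈ 0.314578.
d = −(3/4) ln(1 − 4p/3) = −0.75 ln(1 − 0.419437) = −0.75 ln(0.580563)
  = −0.75 × (-0.543757) = 0.407818 substitutions/site.
Under a molecular clock d = 2μt, so t = d/(2μ) = 0.407818 / (2 × 7.7 × 10^-10) = 264.82 million years.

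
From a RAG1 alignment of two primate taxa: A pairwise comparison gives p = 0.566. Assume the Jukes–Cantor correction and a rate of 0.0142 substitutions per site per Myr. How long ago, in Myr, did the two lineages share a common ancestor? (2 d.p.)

37.11

d = −(3/4) ln(1 − 4p/3) = −0.75 ln(1 − 0.754667) = −0.75 ln(0.245333)
  = −0.75 × (-1.405139) = 1.053854 substitutions/site.
Under a molecular clock d = 2μt, so t = d/(2μ) = 1.053854 / (2 × 0.0142) = 37.11 Myr.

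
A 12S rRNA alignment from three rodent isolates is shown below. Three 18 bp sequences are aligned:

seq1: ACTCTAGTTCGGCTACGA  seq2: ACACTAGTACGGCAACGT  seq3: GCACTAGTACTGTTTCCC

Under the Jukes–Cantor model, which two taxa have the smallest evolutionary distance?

seq1 and seq2

seq1–seq2: 4/18 differ, p = 0.222, d = 0.264.
seq1–seq3: 8/18 differ, p = 0.444, d = 0.673.
seq2–seq3: 7/18 differ, p = 0.389, d = 0.548.
The smallest distance is between seq1 and seq2.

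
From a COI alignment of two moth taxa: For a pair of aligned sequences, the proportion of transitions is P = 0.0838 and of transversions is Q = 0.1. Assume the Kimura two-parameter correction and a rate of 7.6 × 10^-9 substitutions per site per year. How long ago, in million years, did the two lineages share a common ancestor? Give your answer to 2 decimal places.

Under the Kimura two-parameter model, d = −½ ln(1 − 2P − Q) − ¼ ln(1 − 2Q).
1 − 2P − Q = 0.7324, giving −½ ln(0.7324) = 0.155714.
1 − 2Q = 0.8, giving −¼ ln(0.8) = 0.055786.
d = 0.155714 + 0.055786 = 0.211500.
Under a molecular clock d = 2μt, so t = d/(2μ) = 0.211500 / (2 × 7.6 × 10^-9) = 13.91 million years.

13.91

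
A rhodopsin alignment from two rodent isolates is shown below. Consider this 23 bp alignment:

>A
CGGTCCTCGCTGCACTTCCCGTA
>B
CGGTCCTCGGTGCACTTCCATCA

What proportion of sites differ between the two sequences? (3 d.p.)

The sequences differ at 4 of 23 positions (sites 10, 20, 21, 22).
p = 4/23 = 0.173913… ≈ 0.174 (to 3 d.p.).

0.174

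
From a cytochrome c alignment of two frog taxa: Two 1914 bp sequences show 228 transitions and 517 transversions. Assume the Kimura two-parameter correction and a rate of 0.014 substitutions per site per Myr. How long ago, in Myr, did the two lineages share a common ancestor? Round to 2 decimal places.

P = 228/1914 ≈ 0.119122 and Q = 517/1914 ≈ 0.270115.
Under the Kimura two-parameter model, d = −½ ln(1 − 2P − Q) − ¼ ln(1 − 2Q).
1 − 2P − Q = 0.491641, giving −½ ln(0.491641) = 0.355003.
1 − 2Q = 0.45977, giving −¼ ln(0.45977) = 0.194257.
d = 0.355003 + 0.194257 = 0.549260.
Under a molecular clock d = 2μt, so t = d/(2μ) = 0.549260 / (2 × 0.014) = 19.62 Myr.

19.62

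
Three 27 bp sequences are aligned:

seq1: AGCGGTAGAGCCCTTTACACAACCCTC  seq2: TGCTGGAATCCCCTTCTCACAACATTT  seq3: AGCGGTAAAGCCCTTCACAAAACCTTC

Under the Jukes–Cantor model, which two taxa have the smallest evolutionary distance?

seq1–seq2: 11/27 differ, p = 0.407, d = 0.588.
seq1–seq3: 4/27 differ, p = 0.148, d = 0.165.
seq2–seq3: 9/27 differ, p = 0.333, d = 0.441.
The smallest distance is between seq1 and seq3.

seq1 and seq3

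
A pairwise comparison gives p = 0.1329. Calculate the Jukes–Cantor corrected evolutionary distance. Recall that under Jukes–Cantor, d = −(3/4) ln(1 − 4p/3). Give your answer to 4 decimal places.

0.1463

d = −(3/4) ln(1 − 4p/3) = −0.75 ln(1 − 0.1772) = −0.75 ln(0.8228)
  = −0.75 × (-0.195042) = 0.146282 substitutions/site.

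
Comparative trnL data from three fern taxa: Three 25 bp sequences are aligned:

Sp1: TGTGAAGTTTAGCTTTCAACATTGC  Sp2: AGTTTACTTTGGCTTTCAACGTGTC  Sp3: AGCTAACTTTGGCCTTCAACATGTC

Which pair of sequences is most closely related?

Sp2 and Sp3

Sp1–Sp2: 8/25 differ, p = 0.320, d = 0.417.
Sp1–Sp3: 8/25 differ, p = 0.320, d = 0.417.
Sp2–Sp3: 4/25 differ, p = 0.160, d = 0.180.
The smallest distance is between Sp2 and Sp3.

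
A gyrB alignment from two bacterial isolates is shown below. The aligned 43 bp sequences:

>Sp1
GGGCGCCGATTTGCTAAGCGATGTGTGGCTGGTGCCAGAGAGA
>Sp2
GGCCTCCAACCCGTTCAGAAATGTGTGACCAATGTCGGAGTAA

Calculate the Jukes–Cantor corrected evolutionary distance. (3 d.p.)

0.613

The sequences differ at 18 of 43 sites, so p = 18/43 ≈ 0.418605.
d = −(3/4) ln(1 − 4p/3) = −0.75 ln(1 − 0.55814) = −0.75 ln(0.44186)
  = −0.75 × (-0.816762) = 0.612572 substitutions/site.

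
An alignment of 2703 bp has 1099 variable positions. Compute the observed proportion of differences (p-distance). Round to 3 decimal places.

0.407

p = 1099/2703 = 0.406585… ≈ 0.407 (to 3 d.p.).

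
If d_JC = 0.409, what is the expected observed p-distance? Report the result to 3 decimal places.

p = (3/4)(1 − e^(−4d/3)) = 0.75 × (1 − e^(-0.545333)) = 0.75 × (1 − 0.579649) = 0.315263.

0.315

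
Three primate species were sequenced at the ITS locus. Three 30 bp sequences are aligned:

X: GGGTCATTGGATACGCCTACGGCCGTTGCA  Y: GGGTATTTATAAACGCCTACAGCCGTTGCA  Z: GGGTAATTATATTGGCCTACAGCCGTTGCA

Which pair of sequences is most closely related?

Y and Z

X–Y: 6/30 differ, p = 0.200, d = 0.233.
X–Z: 6/30 differ, p = 0.200, d = 0.233.
Y–Z: 4/30 differ, p = 0.133, d = 0.147.
The smallest distance is between Y and Z.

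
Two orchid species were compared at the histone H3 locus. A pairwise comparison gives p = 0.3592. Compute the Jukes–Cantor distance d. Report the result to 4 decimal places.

0.4889

d = −(3/4) ln(1 − 4p/3) = −0.75 ln(1 − 0.478933) = −0.75 ln(0.521067)
  = −0.75 × (-0.651877) = 0.488908 substitutions/site.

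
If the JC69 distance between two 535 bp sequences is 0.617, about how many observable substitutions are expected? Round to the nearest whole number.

225

Invert JC69: p = (3/4)(1 − e^(−4d/3)) = 0.75 × (1 − e^(-0.822667)) = 0.75 × (1 − 0.439259) = 0.420556.
Expected differing sites = pL ≈ 0.420556 × 535 = 224.99746 ≈ 225.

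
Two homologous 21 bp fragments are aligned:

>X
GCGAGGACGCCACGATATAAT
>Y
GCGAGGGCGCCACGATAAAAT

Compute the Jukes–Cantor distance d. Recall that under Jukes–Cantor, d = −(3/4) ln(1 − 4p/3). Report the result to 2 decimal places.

The sequences differ at 2 of 21 sites (7, 18), so p = 2/21 ≈ 0.095238.
d = −(3/4) ln(1 − 4p/3) = −0.75 ln(1 − 0.126984) = −0.75 ln(0.873016)
  = −0.75 × (-0.135801) = 0.101851 substitutions/site.

0.10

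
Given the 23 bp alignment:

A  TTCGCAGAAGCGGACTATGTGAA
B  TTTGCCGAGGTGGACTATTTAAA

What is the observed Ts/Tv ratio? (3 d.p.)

Transitions are A↔G and C↔T; transversions are all other mismatches.
Transitions: 4. Transversions: 2.
R = 4/2 = 2.000.

2.000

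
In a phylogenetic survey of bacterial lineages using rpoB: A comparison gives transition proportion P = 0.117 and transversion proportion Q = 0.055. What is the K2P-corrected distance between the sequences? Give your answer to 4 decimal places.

0.1997

Under the Kimura two-parameter model, d = −½ ln(1 − 2P − Q) − ¼ ln(1 − 2Q).
1 − 2P − Q = 0.711, giving −½ ln(0.711) = 0.170541.
1 − 2Q = 0.89, giving −¼ ln(0.89) = 0.029133.
d = 0.170541 + 0.029133 = 0.199674.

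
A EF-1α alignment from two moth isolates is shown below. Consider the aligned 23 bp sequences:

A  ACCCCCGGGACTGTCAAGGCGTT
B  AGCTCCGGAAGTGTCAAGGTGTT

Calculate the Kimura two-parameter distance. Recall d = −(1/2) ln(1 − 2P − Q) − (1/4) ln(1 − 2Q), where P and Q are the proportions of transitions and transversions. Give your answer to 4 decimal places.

0.2615

Of 23 sites, 3 differences are transitions and 2 are transversions, so P = 3/23 ≈ 0.130435 and Q = 2/23 ≈ 0.086957.
Under the Kimura two-parameter model, d = −½ ln(1 − 2P − Q) − ¼ ln(1 − 2Q).
1 − 2P − Q = 0.652173, giving −½ ln(0.652173) = 0.213723.
1 − 2Q = 0.826086, giving −¼ ln(0.826086) = 0.047764.
d = 0.213723 + 0.047764 = 0.261487.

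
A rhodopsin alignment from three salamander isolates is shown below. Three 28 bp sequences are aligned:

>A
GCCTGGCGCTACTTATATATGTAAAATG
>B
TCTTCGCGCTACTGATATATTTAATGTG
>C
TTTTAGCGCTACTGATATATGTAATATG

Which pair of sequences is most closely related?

B and C

A–B: 7/28 differ, p = 0.250, d = 0.304.
A–C: 6/28 differ, p = 0.214, d = 0.252.
B–C: 4/28 differ, p = 0.143, d = 0.158.
The smallest distance is between B and C.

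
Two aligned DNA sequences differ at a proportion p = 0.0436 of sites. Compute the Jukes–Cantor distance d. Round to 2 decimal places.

0.04

d = −(3/4) ln(1 − 4p/3) = −0.75 ln(1 − 0.058133) = −0.75 ln(0.941867)
  = −0.75 × (-0.059891) = 0.044918 substitutions/site.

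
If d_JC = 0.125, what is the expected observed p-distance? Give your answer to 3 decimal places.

0.115

p = (3/4)(1 − e^(−4d/3)) = 0.75 × (1 − e^(-0.166667)) = 0.75 × (1 − 0.846481) = 0.115139.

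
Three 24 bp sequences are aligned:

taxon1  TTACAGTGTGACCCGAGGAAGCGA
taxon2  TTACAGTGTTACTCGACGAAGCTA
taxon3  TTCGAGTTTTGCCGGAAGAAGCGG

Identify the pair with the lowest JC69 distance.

taxon1–taxon2: 4/24 differ, p = 0.167, d = 0.188.
taxon1–taxon3: 8/24 differ, p = 0.333, d = 0.441.
taxon2–taxon3: 9/24 differ, p = 0.375, d = 0.520.
The smallest distance is between taxon1 and taxon2.

taxon1 and taxon2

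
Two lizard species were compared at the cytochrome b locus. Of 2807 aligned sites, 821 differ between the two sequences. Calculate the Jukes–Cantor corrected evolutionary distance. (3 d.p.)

p = 821/2807 ≈ 0.292483.
d = −(3/4) ln(1 − 4p/3) = −0.75 ln(1 − 0.389977) = −0.75 ln(0.610023)
  = −0.75 × (-0.494259) = 0.370694 substitutions/site.

0.371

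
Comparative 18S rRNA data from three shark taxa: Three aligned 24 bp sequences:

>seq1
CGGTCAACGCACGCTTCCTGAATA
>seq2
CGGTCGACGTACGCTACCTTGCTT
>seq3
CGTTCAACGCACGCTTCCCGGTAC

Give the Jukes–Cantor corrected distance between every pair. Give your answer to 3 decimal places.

seq1–seq2: 7/24 sites differ → p ≈ 0.291667, d = −0.75 ln(1 − 0.388889) = 0.369358 ≈ 0.369.
seq1–seq3: 6/24 sites differ → p = 0.25, d = −0.75 ln(1 − 0.333333) = 0.304098 ≈ 0.304.
seq2–seq3: 9/24 sites differ → p = 0.375, d = −0.75 ln(1 − 0.5) = 0.519860 ≈ 0.520.

d(seq1,seq2) = 0.369, d(seq1,seq3) = 0.304, d(seq2,seq3) = 0.520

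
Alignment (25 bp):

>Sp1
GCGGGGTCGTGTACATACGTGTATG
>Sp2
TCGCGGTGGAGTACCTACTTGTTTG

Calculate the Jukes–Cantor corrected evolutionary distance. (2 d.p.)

The sequences differ at 7 of 25 sites (1, 4, 8, 10, 15, 19, 23), so p = 7/25 = 0.28.
d = −(3/4) ln(1 − 4p/3) = −0.75 ln(1 − 0.373333) = −0.75 ln(0.626667)
  = −0.75 × (-0.467340) = 0.350505 substitutions/site.

0.35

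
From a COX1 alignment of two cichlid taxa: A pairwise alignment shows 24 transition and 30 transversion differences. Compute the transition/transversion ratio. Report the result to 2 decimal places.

0.80

R = 24/30 = 0.80.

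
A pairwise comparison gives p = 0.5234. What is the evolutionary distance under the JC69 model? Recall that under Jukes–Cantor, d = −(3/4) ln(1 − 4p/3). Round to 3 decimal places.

0.898

d = −(3/4) ln(1 − 4p/3) = −0.75 ln(1 − 0.697867) = −0.75 ln(0.302133)
  = −0.75 × (-1.196888) = 0.897666 substitutions/site.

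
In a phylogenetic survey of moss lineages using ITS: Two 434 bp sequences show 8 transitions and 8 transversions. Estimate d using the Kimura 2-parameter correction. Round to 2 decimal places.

P = 8/434 ≈ 0.018433 and Q = 8/434 ≈ 0.018433.
Under the Kimura two-parameter model, d = −½ ln(1 − 2P − Q) − ¼ ln(1 − 2Q).
1 − 2P − Q = 0.944701, giving −½ ln(0.944701) = 0.028443.
1 − 2Q = 0.963134, giving −¼ ln(0.963134) = 0.009391.
d = 0.028443 + 0.009391 = 0.037834.

0.04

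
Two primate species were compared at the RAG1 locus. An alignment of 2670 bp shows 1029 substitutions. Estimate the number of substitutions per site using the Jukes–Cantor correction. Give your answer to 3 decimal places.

p = 1029/2670 ≈ 0.385393.
d = −(3/4) ln(1 − 4p/3) = −0.75 ln(1 − 0.513857) = −0.75 ln(0.486143)
  = −0.75 × (-0.721252) = 0.540939 substitutions/site.

0.541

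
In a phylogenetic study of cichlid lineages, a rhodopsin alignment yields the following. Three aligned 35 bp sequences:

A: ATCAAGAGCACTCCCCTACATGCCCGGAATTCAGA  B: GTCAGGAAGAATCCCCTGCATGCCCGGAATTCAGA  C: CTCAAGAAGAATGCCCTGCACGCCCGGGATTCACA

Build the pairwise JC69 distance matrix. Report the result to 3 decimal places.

d(A,B) = 0.195, d(A,C) = 0.315, d(B,C) = 0.195

A–B: 6/35 sites differ → p ≈ 0.171429, d = −0.75 ln(1 − 0.228572) = 0.194634 ≈ 0.195.
A–C: 9/35 sites differ → p ≈ 0.257143, d = −0.75 ln(1 − 0.342857) = 0.314890 ≈ 0.315.
B–C: 6/35 sites differ → p ≈ 0.171429, d = −0.75 ln(1 − 0.228572) = 0.194634 ≈ 0.195.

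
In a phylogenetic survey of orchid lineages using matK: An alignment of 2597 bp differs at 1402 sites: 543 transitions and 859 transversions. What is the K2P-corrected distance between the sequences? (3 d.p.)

0.962

P = 543/2597 ≈ 0.209087 and Q = 859/2597 ≈ 0.330766.
Under the Kimura two-parameter model, d = −½ ln(1 − 2P − Q) − ¼ ln(1 − 2Q).
1 − 2P − Q = 0.25106, giving −½ ln(0.25106) = 0.691032.
1 − 2Q = 0.338468, giving −¼ ln(0.338468) = 0.270831.
d = 0.691032 + 0.270831 = 0.961863.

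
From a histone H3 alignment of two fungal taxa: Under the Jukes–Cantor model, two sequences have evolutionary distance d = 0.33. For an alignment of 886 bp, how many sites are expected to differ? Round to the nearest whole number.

237

Invert JC69: p = (3/4)(1 − e^(−4d/3)) = 0.75 × (1 − e^(-0.44)) = 0.75 × (1 − 0.644036) = 0.266973.
Expected differing sites = pL ≈ 0.266973 × 886 = 236.538078 ≈ 237.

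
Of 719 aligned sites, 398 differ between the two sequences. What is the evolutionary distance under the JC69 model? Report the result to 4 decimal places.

p = 398/719 ≈ 0.553547.
d = −(3/4) ln(1 − 4p/3) = −0.75 ln(1 − 0.738063) = −0.75 ln(0.261937)
  = −0.75 × (-1.339651) = 1.004738 substitutions/site.

1.0047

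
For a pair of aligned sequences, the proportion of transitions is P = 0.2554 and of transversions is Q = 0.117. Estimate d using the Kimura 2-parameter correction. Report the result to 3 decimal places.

Under the Kimura two-parameter model, d = −½ ln(1 − 2P − Q) − ¼ ln(1 − 2Q).
1 − 2P − Q = 0.3722, giving −½ ln(0.3722) = 0.494162.
1 − 2Q = 0.766, giving −¼ ln(0.766) = 0.066643.
d = 0.494162 + 0.066643 = 0.560805.

0.561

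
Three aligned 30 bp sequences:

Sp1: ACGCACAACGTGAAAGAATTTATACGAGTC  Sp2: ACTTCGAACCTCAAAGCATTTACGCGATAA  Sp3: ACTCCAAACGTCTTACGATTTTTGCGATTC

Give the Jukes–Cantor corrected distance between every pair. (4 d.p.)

Sp1–Sp2: 12/30 sites differ → p = 0.4, d = −0.75 ln(1 − 0.533333) = 0.571605 ≈ 0.5716.
Sp1–Sp3: 11/30 sites differ → p ≈ 0.366667, d = −0.75 ln(1 − 0.488889) = 0.503376 ≈ 0.5034.
Sp2–Sp3: 11/30 sites differ → p ≈ 0.366667, d = −0.75 ln(1 − 0.488889) = 0.503376 ≈ 0.5034.

d(Sp1,Sp2) = 0.5716, d(Sp1,Sp3) = 0.5034, d(Sp2,Sp3) = 0.5034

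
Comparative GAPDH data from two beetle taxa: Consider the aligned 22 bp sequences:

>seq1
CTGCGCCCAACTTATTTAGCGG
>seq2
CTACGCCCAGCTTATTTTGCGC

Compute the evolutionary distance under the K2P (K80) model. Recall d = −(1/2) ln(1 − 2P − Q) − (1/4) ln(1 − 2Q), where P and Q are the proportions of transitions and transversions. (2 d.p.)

Of 22 sites, 2 differences are transitions and 2 are transversions, so P = 2/22 ≈ 0.090909 and Q = 2/22 ≈ 0.090909.
Under the Kimura two-parameter model, d = −½ ln(1 − 2P − Q) − ¼ ln(1 − 2Q).
1 − 2P − Q = 0.727273, giving −½ ln(0.727273) = 0.159227.
1 − 2Q = 0.818182, giving −¼ ln(0.818182) = 0.050168.
d = 0.159227 + 0.050168 = 0.209395.

0.21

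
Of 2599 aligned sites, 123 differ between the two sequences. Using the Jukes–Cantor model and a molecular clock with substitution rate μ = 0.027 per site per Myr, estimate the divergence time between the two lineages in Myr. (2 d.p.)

p = 123/2599 ≈ 0.047326.
d = −(3/4) ln(1 − 4p/3) = −0.75 ln(1 − 0.063101) = −0.75 ln(0.936899)
  = −0.75 × (-0.065180) = 0.048885 substitutions/site.
Under a molecular clock d = 2μt, so t = d/(2μ) = 0.048885 / (2 × 0.027) = 0.91 Myr.

0.91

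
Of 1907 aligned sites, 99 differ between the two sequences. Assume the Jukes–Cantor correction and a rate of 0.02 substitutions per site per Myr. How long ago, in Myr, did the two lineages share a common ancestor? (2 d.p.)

1.34

p = 99/1907 ≈ 0.051914.
d = −(3/4) ln(1 − 4p/3) = −0.75 ln(1 − 0.069219) = −0.75 ln(0.930781)
  = −0.75 × (-0.071731) = 0.053798 substitutions/site.
Under a molecular clock d = 2μt, so t = d/(2μ) = 0.053798 / (2 × 0.02) = 1.34 Myr.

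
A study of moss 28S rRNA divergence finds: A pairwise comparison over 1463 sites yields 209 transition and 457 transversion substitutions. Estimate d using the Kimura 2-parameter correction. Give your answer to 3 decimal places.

0.701

P = 209/1463 ≈ 0.142857 and Q = 457/1463 ≈ 0.312372.
Under the Kimura two-parameter model, d = −½ ln(1 − 2P − Q) − ¼ ln(1 − 2Q).
1 − 2P − Q = 0.401914, giving −½ ln(0.401914) = 0.455759.
1 − 2Q = 0.375256, giving −¼ ln(0.375256) = 0.245037.
d = 0.455759 + 0.245037 = 0.700796.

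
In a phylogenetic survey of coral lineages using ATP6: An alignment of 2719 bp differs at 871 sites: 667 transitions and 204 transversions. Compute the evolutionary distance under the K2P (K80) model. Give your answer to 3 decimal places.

P = 667/2719 ≈ 0.245311 and Q = 204/2719 ≈ 0.075028.
Under the Kimura two-parameter model, d = −½ ln(1 − 2P − Q) − ¼ ln(1 − 2Q).
1 − 2P − Q = 0.43435, giving −½ ln(0.43435) = 0.416952.
1 − 2Q = 0.849944, giving −¼ ln(0.849944) = 0.040646.
d = 0.416952 + 0.040646 = 0.457598.

0.458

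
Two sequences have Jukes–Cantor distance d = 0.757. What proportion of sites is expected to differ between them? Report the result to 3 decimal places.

0.477

p = (3/4)(1 − e^(−4d/3)) = 0.75 × (1 − e^(-1.009333)) = 0.75 × (1 − 0.364462) = 0.476654.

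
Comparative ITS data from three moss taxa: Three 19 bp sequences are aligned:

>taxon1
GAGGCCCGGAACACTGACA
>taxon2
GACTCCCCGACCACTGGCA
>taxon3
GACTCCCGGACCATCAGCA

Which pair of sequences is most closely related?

taxon2 and taxon3

taxon1–taxon2: 5/19 differ, p = 0.263, d = 0.324.
taxon1–taxon3: 7/19 differ, p = 0.368, d = 0.507.
taxon2–taxon3: 4/19 differ, p = 0.211, d = 0.247.
The smallest distance is between taxon2 and taxon3.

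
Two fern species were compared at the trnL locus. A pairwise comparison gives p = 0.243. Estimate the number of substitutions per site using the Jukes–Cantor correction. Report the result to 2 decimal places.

d = −(3/4) ln(1 − 4p/3) = −0.75 ln(1 − 0.324) = −0.75 ln(0.676)
  = −0.75 × (-0.391562) = 0.293672 substitutions/site.

0.29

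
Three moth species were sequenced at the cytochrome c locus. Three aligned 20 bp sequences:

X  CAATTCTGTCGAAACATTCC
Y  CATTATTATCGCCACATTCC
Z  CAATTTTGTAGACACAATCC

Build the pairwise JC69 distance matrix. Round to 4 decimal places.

d(X,Y) = 0.3831, d(X,Z) = 0.2326, d(Y,Z) = 0.3831

X–Y: 6/20 sites differ → p = 0.3, d = −0.75 ln(1 − 0.4) = 0.383119 ≈ 0.3831.
X–Z: 4/20 sites differ → p = 0.2, d = −0.75 ln(1 − 0.266667) = 0.232617 ≈ 0.2326.
Y–Z: 6/20 sites differ → p = 0.3, d = −0.75 ln(1 − 0.4) = 0.383119 ≈ 0.3831.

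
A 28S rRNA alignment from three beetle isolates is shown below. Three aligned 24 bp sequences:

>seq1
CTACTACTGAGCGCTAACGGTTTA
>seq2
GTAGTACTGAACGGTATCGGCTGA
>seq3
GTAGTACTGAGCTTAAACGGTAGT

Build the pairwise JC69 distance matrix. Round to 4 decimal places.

d(seq1,seq2) = 0.3694, d(seq1,seq3) = 0.4408, d(seq2,seq3) = 0.4408

seq1–seq2: 7/24 sites differ → p ≈ 0.291667, d = −0.75 ln(1 − 0.388889) = 0.369358 ≈ 0.3694.
seq1–seq3: 8/24 sites differ → p ≈ 0.333333, d = −0.75 ln(1 − 0.444444) = 0.440839 ≈ 0.4408.
seq2–seq3: 8/24 sites differ → p ≈ 0.333333, d = −0.75 ln(1 − 0.444444) = 0.440839 ≈ 0.4408.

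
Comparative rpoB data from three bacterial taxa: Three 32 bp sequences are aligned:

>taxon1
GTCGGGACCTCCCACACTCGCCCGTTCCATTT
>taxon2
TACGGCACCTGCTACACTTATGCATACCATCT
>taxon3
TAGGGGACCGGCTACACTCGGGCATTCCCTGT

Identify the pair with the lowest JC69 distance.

taxon1–taxon2: 12/32 differ, p = 0.375, d = 0.520.
taxon1–taxon3: 11/32 differ, p = 0.344, d = 0.460.
taxon2–taxon3: 9/32 differ, p = 0.281, d = 0.353.
The smallest distance is between taxon2 and taxon3.

taxon2 and taxon3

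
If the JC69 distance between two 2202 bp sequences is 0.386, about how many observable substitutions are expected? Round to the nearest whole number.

664

Invert JC69: p = (3/4)(1 − e^(−4d/3)) = 0.75 × (1 − e^(-0.514667)) = 0.75 × (1 − 0.597700) = 0.301725.
Expected differing sites = pL ≈ 0.301725 × 2202 = 664.39845 ≈ 664.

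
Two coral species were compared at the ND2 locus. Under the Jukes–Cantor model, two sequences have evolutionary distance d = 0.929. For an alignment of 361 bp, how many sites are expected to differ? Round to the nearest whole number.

Invert JC69: p = (3/4)(1 − e^(−4d/3)) = 0.75 × (1 − e^(-1.238667)) = 0.75 × (1 − 0.289770) = 0.532673.
Expected differing sites = pL ≈ 0.532673 × 361 = 192.294953 ≈ 192.

192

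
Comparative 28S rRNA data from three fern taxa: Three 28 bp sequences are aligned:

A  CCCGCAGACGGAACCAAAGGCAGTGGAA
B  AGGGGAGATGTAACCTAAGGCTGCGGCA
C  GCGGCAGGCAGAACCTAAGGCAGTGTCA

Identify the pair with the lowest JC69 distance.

A–B: 10/28 differ, p = 0.357, d = 0.485.
A–C: 7/28 differ, p = 0.250, d = 0.304.
B–C: 10/28 differ, p = 0.357, d = 0.485.
The smallest distance is between A and C.

A and C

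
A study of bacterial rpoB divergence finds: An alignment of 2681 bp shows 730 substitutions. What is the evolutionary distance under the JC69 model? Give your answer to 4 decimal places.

p = 730/2681 ≈ 0.272286.
d = −(3/4) ln(1 − 4p/3) = −0.75 ln(1 − 0.363048) = −0.75 ln(0.636952)
  = −0.75 × (-0.451061) = 0.338296 substitutions/site.

0.3383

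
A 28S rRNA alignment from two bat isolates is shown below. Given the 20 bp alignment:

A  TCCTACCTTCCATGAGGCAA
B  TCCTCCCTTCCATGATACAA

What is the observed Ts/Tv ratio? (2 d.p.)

Transitions are A↔G and C↔T; transversions are all other mismatches.
Transitions: 1. Transversions: 2.
R = 1/2 = 0.50.

0.50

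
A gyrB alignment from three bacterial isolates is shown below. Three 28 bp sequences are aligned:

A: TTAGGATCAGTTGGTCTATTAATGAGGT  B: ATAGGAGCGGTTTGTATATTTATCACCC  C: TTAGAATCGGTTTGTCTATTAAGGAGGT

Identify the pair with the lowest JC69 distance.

A and C

A–B: 10/28 differ, p = 0.357, d = 0.485.
A–C: 4/28 differ, p = 0.143, d = 0.158.
B–C: 10/28 differ, p = 0.357, d = 0.485.
The smallest distance is between A and C.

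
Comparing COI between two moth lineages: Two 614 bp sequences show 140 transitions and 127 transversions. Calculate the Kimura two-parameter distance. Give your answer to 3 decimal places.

P = 140/614 ≈ 0.228013 and Q = 127/614 ≈ 0.20684.
Under the Kimura two-parameter model, d = −½ ln(1 − 2P − Q) − ¼ ln(1 − 2Q).
1 − 2P − Q = 0.337134, giving −½ ln(0.337134) = 0.543637.
1 − 2Q = 0.58632, giving −¼ ln(0.58632) = 0.133472.
d = 0.543637 + 0.133472 = 0.677109.

0.677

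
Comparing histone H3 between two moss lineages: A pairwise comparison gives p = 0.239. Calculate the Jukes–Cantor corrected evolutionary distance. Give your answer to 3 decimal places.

0.288

d = −(3/4) ln(1 − 4p/3) = −0.75 ln(1 − 0.318667) = −0.75 ln(0.681333)
  = −0.75 × (-0.383704) = 0.287778 substitutions/site.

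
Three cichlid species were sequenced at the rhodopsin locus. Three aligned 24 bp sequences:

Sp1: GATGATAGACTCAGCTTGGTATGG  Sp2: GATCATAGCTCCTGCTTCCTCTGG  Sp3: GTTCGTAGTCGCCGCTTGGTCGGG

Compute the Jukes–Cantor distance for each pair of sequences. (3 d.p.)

d(Sp1,Sp2) = 0.441, d(Sp1,Sp3) = 0.441, d(Sp2,Sp3) = 0.520

Sp1–Sp2: 8/24 sites differ → p ≈ 0.333333, d = −0.75 ln(1 − 0.444444) = 0.440839 ≈ 0.441.
Sp1–Sp3: 8/24 sites differ → p ≈ 0.333333, d = −0.75 ln(1 − 0.444444) = 0.440839 ≈ 0.441.
Sp2–Sp3: 9/24 sites differ → p = 0.375, d = −0.75 ln(1 − 0.5) = 0.519860 ≈ 0.520.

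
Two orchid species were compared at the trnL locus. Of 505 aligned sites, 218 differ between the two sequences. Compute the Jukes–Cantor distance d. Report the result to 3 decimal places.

0.643

p = 218/505 ≈ 0.431683.
d = −(3/4) ln(1 − 4p/3) = −0.75 ln(1 − 0.575577) = −0.75 ln(0.424423)
  = −0.75 × (-0.857025) = 0.642769 substitutions/site.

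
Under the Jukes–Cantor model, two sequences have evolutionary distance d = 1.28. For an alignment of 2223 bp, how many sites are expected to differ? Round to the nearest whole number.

Invert JC69: p = (3/4)(1 − e^(−4d/3)) = 0.75 × (1 − e^(-1.706667)) = 0.75 × (1 − 0.181470) = 0.613898.
Expected differing sites = pL ≈ 0.613898 × 2223 = 1364.695254 ≈ 1365.

1365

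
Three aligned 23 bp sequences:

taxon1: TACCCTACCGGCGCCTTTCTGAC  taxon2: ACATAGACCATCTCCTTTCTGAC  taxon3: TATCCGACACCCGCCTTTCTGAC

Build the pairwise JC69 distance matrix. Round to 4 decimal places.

taxon1–taxon2: 9/23 sites differ → p ≈ 0.391304, d = −0.75 ln(1 − 0.521739) = 0.553199 ≈ 0.5532.
taxon1–taxon3: 5/23 sites differ → p ≈ 0.217391, d = −0.75 ln(1 − 0.289855) = 0.256715 ≈ 0.2567.
taxon2–taxon3: 9/23 sites differ → p ≈ 0.391304, d = −0.75 ln(1 − 0.521739) = 0.553199 ≈ 0.5532.

d(taxon1,taxon2) = 0.5532, d(taxon1,taxon3) = 0.2567, d(taxon2,taxon3) = 0.5532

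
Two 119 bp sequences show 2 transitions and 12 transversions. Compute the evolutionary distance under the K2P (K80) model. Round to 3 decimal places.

P = 2/119 ≈ 0.016807 and Q = 12/119 ≈ 0.10084.
Under the Kimura two-parameter model, d = −½ ln(1 − 2P − Q) − ¼ ln(1 − 2Q).
1 − 2P − Q = 0.865546, giving −½ ln(0.865546) = 0.072197.
1 − 2Q = 0.79832, giving −¼ ln(0.79832) = 0.056311.
d = 0.072197 + 0.056311 = 0.128508.

0.129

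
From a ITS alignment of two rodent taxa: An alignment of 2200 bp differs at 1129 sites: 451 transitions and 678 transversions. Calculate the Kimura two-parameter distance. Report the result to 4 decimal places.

0.8728

P = 451/2200 = 0.205 and Q = 678/2200 ≈ 0.308182.
Under the Kimura two-parameter model, d = −½ ln(1 − 2P − Q) − ¼ ln(1 − 2Q).
1 − 2P − Q = 0.281818, giving −½ ln(0.281818) = 0.633247.
1 − 2Q = 0.383636, giving −¼ ln(0.383636) = 0.239515.
d = 0.633247 + 0.239515 = 0.872762.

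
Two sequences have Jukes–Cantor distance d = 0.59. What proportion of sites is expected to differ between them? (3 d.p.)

0.408

p = (3/4)(1 − e^(−4d/3)) = 0.75 × (1 − e^(-0.786667)) = 0.75 × (1 − 0.455360) = 0.408480.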